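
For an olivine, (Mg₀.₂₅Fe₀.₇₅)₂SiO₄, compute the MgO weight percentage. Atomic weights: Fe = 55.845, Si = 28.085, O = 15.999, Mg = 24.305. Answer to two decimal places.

10.72 wt%

M((Mg₀.₂₅Fe₀.₇₅)₂SiO₄) = 188.001 g/mol; M(MgO) = 40.304 g/mol.
Moles MgO per formula unit = 0.50 Mg ÷ 1 = 0.5000.
MgO fraction = (0.5000 × 40.304) / 188.001 = 20.152/188.001 = 0.1072.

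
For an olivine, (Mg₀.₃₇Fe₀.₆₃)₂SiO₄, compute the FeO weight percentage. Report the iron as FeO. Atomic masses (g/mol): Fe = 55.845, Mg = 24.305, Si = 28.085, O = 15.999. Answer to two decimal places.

50.17 wt%

Molar mass of (Mg₀.₃₇Fe₀.₆₃)₂SiO₄ = 0.74*24.305 + 1.26*55.845 + 1*28.085 + 4*15.999 = 180.431 g/mol.
Each formula unit contains 1.26 Fe, equivalent to 1.26/1 = 1.2600 mol FeO.
M(FeO) = 1×55.845 + 1×15.999 = 71.844 g/mol.
Mass of FeO per formula unit = 1.2600 × 71.844 = 90.523 g.
FeO wt% = 90.523 / 180.431 × 100 = 50.17%.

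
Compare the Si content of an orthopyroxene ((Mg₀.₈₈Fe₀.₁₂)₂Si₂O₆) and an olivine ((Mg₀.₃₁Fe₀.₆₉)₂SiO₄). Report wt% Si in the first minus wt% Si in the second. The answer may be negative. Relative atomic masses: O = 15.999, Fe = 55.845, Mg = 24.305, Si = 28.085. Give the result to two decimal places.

11.71 percentage points

Si in (Mg₀.₈₈Fe₀.₁₂)₂Si₂O₆: molar mass 208.344 g/mol; 2×28.085 = 56.170 g → 26.96 wt%.
Si in (Mg₀.₃₁Fe₀.₆₉)₂SiO₄: molar mass 184.216 g/mol; 1×28.085 = 28.085 g → 15.25 wt%.
Difference = 26.96 − 15.25 = 11.71 percentage points.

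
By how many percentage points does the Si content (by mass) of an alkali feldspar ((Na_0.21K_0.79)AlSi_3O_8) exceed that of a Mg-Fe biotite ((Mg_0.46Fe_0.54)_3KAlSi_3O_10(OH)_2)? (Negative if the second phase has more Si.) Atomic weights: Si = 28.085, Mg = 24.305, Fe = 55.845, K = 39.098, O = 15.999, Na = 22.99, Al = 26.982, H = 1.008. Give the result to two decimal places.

12.65 percentage points

First mineral: 84.255 g Si in 274.944 g formula = 30.64 wt% Si.
Second mineral: 84.255 g Si in 468.349 g formula = 17.99 wt% Si.
30.64% − 17.99% gives a difference of 12.65 percentage points.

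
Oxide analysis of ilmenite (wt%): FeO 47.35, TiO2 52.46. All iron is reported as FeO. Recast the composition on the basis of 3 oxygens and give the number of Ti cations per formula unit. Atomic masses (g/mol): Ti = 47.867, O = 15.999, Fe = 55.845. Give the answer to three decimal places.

0.999 Ti apfu

FeO (M=71.844): mol = 0.65907; Fe = 0.65907, O = 0.65907.
TiO2 (M=79.865): mol = 0.65686; Ti = 0.65686, O = 1.31372.
ΣO = 1.97279; factor = 3/ΣO = 1.52069.
Ti apfu = 0.65686 × 1.52069 = 0.999.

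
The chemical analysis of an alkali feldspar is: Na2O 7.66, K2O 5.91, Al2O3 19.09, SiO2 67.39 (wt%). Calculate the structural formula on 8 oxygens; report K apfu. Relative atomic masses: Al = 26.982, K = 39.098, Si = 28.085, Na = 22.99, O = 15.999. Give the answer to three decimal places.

Na2O (M=61.979): mol = 0.12359; Na = 0.24718, O = 0.12359.
K2O (M=94.195): mol = 0.06274; K = 0.12548, O = 0.06274.
Al2O3 (M=101.961): mol = 0.18723; Al = 0.37446, O = 0.56169.
SiO2 (M=60.083): mol = 1.12162; Si = 1.12162, O = 2.24324.
ΣO = 2.99126; factor = 8/ΣO = 2.67446.
K apfu = 0.12548 × 2.67446 = 0.336.

0.336 K apfu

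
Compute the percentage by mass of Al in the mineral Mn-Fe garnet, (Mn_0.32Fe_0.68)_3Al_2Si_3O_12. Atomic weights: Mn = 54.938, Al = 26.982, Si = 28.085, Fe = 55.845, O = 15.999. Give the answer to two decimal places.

10.86 weight percent

Molar mass of (Mn_0.32Fe_0.68)_3Al_2Si_3O_12: 0.96·54.938 + 2.04·55.845 + 2·26.982 + 3·28.085 + 12·15.999 = 496.871 g/mol.
Mass of Al per formula unit: 2 × 26.982 = 53.964 g.
Weight fraction Al = 53.964 / 496.871 = 0.1086.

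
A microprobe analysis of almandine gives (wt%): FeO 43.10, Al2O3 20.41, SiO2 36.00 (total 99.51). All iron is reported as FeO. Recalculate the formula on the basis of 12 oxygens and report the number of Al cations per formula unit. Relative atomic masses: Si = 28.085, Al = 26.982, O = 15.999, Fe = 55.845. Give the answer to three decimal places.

2.003 Al apfu

FeO: 43.10/71.844 = 0.59991 mol → 0.59991 mol Fe, 0.59991 mol O.
Al2O3: 20.41/101.961 = 0.20017 mol → 0.40034 mol Al, 0.60051 mol O.
SiO2: 36.00/60.083 = 0.59917 mol → 0.59917 mol Si, 1.19834 mol O.
Total oxygen = 2.39876 mol. Normalization factor = 12/2.39876 = 5.00258.
Al per 12 O = 0.40034 × 5.00258 = 2.003.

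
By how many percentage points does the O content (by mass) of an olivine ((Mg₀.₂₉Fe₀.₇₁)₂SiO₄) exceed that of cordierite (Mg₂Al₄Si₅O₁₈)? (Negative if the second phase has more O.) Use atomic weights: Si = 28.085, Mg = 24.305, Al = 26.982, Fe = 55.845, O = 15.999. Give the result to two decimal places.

M((Mg₀.₂₉Fe₀.₇₁)₂SiO₄) = 185.478 g/mol, so wt% O = 63.996/185.478 × 100 = 34.50%.
M(Mg₂Al₄Si₅O₁₈) = 584.945 g/mol, so wt% O = 287.982/584.945 × 100 = 49.23%.
34.50 − 49.23 = -14.73 pp.

-14.73 percentage points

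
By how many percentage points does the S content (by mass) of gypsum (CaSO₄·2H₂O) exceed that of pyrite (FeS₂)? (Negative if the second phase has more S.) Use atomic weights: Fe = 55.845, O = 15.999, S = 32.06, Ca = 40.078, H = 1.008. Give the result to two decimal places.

-34.83 percentage points

M(CaSO₄·2H₂O) = 172.164 g/mol, so wt% S = 32.060/172.164 × 100 = 18.62%.
M(FeS₂) = 119.965 g/mol, so wt% S = 64.120/119.965 × 100 = 53.45%.
18.62 − 53.45 = -34.83 pp.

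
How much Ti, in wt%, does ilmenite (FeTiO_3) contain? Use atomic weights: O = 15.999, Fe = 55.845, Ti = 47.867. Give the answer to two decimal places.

31.55 wt%

Formula mass = 1·55.845 + 1·47.867 + 3·15.999 = 151.709 g/mol, of which 47.867 g is Ti.
So Ti makes up 47.867/151.709 = 0.3155 of the mass, i.e. 31.55%.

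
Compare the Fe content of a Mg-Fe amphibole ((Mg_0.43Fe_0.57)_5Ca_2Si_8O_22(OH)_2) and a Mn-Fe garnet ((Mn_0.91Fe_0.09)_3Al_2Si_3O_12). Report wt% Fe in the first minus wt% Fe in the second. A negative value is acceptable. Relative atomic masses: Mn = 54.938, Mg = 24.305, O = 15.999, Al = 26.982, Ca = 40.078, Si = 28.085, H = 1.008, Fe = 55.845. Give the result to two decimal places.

Fe in (Mg_0.43Fe_0.57)_5Ca_2Si_8O_22(OH)_2: molar mass 902.242 g/mol; 2.85×55.845 = 159.158 g → 17.64 wt%.
Fe in (Mn_0.91Fe_0.09)_3Al_2Si_3O_12: molar mass 495.266 g/mol; 0.27×55.845 = 15.078 g → 3.04 wt%.
Difference = 17.64 − 3.04 = 14.60 percentage points.

14.60 percentage points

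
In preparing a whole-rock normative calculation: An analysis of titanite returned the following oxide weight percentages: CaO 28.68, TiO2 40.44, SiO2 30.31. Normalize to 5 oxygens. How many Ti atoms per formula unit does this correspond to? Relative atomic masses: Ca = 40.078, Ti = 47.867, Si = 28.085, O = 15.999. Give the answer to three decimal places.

CaO (M=56.077): mol = 0.51144; Ca = 0.51144, O = 0.51144.
TiO2 (M=79.865): mol = 0.50635; Ti = 0.50635, O = 1.01270.
SiO2 (M=60.083): mol = 0.50447; Si = 0.50447, O = 1.00894.
ΣO = 2.53308; factor = 5/ΣO = 1.97388.
Ti apfu = 0.50635 × 1.97388 = 0.999.

0.999 Ti apfu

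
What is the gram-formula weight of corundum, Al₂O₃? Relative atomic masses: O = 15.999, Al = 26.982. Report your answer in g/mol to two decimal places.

M = 2×26.982 + 3×15.999

101.96 g/mol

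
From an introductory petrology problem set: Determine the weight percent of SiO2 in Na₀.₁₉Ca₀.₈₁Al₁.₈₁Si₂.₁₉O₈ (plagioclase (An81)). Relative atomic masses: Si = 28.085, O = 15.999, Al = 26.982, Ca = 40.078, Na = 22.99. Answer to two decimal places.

Molar mass of Na₀.₁₉Ca₀.₈₁Al₁.₈₁Si₂.₁₉O₈ = 0.19×22.99 + 0.81×40.078 + 1.81×26.982 + 2.19×28.085 + 8×15.999 = 275.167 g/mol.
Each formula unit contains 2.19 Si, equivalent to 2.19/1 = 2.1900 mol SiO2.
M(SiO2) = 1×28.085 + 2×15.999 = 60.083 g/mol.
Mass of SiO2 per formula unit = 2.1900 × 60.083 = 131.582 g.
SiO2 wt% = 131.582 / 275.167 × 100 = 47.82%.

47.82 wt%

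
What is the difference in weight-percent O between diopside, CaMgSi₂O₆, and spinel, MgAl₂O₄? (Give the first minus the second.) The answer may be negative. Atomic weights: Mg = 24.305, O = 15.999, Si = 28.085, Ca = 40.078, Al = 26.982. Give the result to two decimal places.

-0.65 percentage points

M(CaMgSi₂O₆) = 216.547 g/mol, so wt% O = 95.994/216.547 × 100 = 44.33%.
M(MgAl₂O₄) = 142.265 g/mol, so wt% O = 63.996/142.265 × 100 = 44.98%.
44.33 − 44.98 = -0.65 pp.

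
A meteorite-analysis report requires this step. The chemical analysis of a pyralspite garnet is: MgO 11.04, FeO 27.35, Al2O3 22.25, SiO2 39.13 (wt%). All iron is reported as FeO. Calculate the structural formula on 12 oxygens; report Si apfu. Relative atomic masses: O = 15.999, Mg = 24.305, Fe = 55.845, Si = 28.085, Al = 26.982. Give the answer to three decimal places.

MgO: 11.04/40.304 = 0.27392 mol → 0.27392 mol Mg, 0.27392 mol O.
FeO: 27.35/71.844 = 0.38069 mol → 0.38069 mol Fe, 0.38069 mol O.
Al2O3: 22.25/101.961 = 0.21822 mol → 0.43644 mol Al, 0.65466 mol O.
SiO2: 39.13/60.083 = 0.65127 mol → 0.65127 mol Si, 1.30254 mol O.
Total oxygen = 2.61181 mol. Normalization factor = 12/2.61181 = 4.59451.
Si per 12 O = 0.65127 × 4.59451 = 2.992.

2.992 Si apfu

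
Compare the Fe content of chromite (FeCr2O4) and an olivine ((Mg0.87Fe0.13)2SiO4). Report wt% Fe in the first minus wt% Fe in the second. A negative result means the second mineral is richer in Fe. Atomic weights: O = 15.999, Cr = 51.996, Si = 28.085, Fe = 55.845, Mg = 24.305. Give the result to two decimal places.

15.20 percentage points

Fe in FeCr2O4: molar mass 223.833 g/mol; 1×55.845 = 55.845 g → 24.95 wt%.
Fe in (Mg0.87Fe0.13)2SiO4: molar mass 148.891 g/mol; 0.26×55.845 = 14.520 g → 9.75 wt%.
Difference = 24.95 − 9.75 = 15.20 percentage points.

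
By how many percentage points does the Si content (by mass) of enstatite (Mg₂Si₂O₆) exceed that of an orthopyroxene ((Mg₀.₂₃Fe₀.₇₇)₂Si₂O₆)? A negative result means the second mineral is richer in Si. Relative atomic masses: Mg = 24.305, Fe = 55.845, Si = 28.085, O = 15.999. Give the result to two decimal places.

Si in Mg₂Si₂O₆: molar mass 200.774 g/mol; 2×28.085 = 56.170 g → 27.98 wt%.
Si in (Mg₀.₂₃Fe₀.₇₇)₂Si₂O₆: molar mass 249.346 g/mol; 2×28.085 = 56.170 g → 22.53 wt%.
Difference = 27.98 − 22.53 = 5.45 percentage points.

5.45 percentage points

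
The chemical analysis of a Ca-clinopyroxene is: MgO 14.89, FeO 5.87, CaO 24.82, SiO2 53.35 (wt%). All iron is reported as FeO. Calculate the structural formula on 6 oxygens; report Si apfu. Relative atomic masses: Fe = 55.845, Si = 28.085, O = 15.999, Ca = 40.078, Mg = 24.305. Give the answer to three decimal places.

MgO (M=40.304): mol = 0.36944; Mg = 0.36944, O = 0.36944.
FeO (M=71.844): mol = 0.08170; Fe = 0.08170, O = 0.08170.
CaO (M=56.077): mol = 0.44261; Ca = 0.44261, O = 0.44261.
SiO2 (M=60.083): mol = 0.88794; Si = 0.88794, O = 1.77588.
ΣO = 2.66963; factor = 6/ΣO = 2.24750.
Si apfu = 0.88794 × 2.24750 = 1.996.

1.996 Si apfu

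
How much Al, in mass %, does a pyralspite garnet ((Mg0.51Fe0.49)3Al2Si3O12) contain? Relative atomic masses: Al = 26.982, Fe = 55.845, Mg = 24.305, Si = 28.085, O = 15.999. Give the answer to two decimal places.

12.01 mass %

Molar mass of (Mg0.51Fe0.49)3Al2Si3O12: 1.53·24.305 + 1.47·55.845 + 2·26.982 + 3·28.085 + 12·15.999 = 449.486 g/mol.
Mass of Al per formula unit: 2 × 26.982 = 53.964 g.
Weight fraction Al = 53.964 / 449.486 = 0.1201.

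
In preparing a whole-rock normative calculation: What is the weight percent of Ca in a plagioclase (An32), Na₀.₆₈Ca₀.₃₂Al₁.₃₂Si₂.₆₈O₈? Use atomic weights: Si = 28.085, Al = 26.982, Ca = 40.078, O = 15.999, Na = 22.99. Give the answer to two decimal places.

4.80 weight percent

Formula mass = 0.68*22.99 + 0.32*40.078 + 1.32*26.982 + 2.68*28.085 + 8*15.999 = 267.334 g/mol, of which 12.825 g is Ca.
So Ca makes up 12.825/267.334 = 0.0480 of the mass, i.e. 4.80%.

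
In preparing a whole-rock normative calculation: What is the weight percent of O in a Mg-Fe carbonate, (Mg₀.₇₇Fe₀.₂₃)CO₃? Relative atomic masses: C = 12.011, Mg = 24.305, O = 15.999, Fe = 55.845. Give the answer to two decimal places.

52.42 weight percent

Molar mass of (Mg₀.₇₇Fe₀.₂₃)CO₃: 0.77·24.305 + 0.23·55.845 + 1·12.011 + 3·15.999 = 91.567 g/mol.
Mass of O per formula unit: 3 × 15.999 = 47.997 g.
Weight fraction O = 47.997 / 91.567 = 0.5242.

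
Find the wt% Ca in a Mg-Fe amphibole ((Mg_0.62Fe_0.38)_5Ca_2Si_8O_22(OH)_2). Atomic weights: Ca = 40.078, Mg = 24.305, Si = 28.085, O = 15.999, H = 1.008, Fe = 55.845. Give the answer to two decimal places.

9.19 weight percent

Molar mass of (Mg_0.62Fe_0.38)_5Ca_2Si_8O_22(OH)_2: 3.10·24.305 + 1.90·55.845 + 2·40.078 + 8·28.085 + 24·15.999 + 2·1.008 = 872.279 g/mol.
Mass of Ca per formula unit: 2 × 40.078 = 80.156 g.
Weight fraction Ca = 80.156 / 872.279 = 0.0919.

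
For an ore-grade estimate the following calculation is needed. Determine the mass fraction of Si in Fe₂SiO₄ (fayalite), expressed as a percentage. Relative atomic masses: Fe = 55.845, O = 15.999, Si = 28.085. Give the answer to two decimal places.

13.78 weight percent

Formula mass = 2×55.845 + 1×28.085 + 4×15.999 = 203.771 g/mol, of which 28.085 g is Si.
So Si makes up 28.085/203.771 = 0.1378 of the mass, i.e. 13.78%.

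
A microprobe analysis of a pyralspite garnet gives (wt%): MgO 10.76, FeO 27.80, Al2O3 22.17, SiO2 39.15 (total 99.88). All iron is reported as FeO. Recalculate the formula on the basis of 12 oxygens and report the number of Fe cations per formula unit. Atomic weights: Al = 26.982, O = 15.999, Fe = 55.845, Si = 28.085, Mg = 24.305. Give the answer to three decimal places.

1.779 Fe apfu

MgO: 10.76/40.304 = 0.26697 mol → 0.26697 mol Mg, 0.26697 mol O.
FeO: 27.80/71.844 = 0.38695 mol → 0.38695 mol Fe, 0.38695 mol O.
Al2O3: 22.17/101.961 = 0.21744 mol → 0.43488 mol Al, 0.65232 mol O.
SiO2: 39.15/60.083 = 0.65160 mol → 0.65160 mol Si, 1.30320 mol O.
Total oxygen = 2.60944 mol. Normalization factor = 12/2.60944 = 4.59869.
Fe per 12 O = 0.38695 × 4.59869 = 1.779.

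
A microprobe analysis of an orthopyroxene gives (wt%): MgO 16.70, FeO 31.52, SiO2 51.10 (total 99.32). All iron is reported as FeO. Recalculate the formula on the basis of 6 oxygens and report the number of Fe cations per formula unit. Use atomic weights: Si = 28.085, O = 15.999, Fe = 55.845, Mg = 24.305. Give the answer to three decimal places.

1.031 Fe apfu

MgO (M=40.304): mol = 0.41435; Mg = 0.41435, O = 0.41435.
FeO (M=71.844): mol = 0.43873; Fe = 0.43873, O = 0.43873.
SiO2 (M=60.083): mol = 0.85049; Si = 0.85049, O = 1.70098.
ΣO = 2.55406; factor = 6/ΣO = 2.34920.
Fe apfu = 0.43873 × 2.34920 = 1.031.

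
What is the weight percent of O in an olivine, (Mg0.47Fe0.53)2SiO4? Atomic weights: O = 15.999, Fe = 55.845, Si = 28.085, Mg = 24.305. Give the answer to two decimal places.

Molar mass of (Mg0.47Fe0.53)2SiO4: 0.94×24.305 + 1.06×55.845 + 1×28.085 + 4×15.999 = 174.123 g/mol.
Mass of O per formula unit: 4 × 15.999 = 63.996 g.
Weight fraction O = 63.996 / 174.123 = 0.3675.

36.75 weight percent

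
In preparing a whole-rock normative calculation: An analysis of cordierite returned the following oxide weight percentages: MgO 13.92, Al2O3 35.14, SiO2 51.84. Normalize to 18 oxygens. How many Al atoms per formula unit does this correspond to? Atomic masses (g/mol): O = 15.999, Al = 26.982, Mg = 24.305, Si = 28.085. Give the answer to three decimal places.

MgO: 13.92/40.304 = 0.34538 mol → 0.34538 mol Mg, 0.34538 mol O.
Al2O3: 35.14/101.961 = 0.34464 mol → 0.68928 mol Al, 1.03392 mol O.
SiO2: 51.84/60.083 = 0.86281 mol → 0.86281 mol Si, 1.72562 mol O.
Total oxygen = 3.10492 mol. Normalization factor = 18/3.10492 = 5.79725.
Al per 18 O = 0.68928 × 5.79725 = 3.996.

3.996 Al apfu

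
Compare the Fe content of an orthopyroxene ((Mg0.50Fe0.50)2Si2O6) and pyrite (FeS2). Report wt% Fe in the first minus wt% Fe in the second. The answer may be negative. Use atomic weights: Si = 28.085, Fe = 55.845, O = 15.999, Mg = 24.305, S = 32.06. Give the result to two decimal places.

Fe in (Mg0.50Fe0.50)2Si2O6: molar mass 232.314 g/mol; 1×55.845 = 55.845 g → 24.04 wt%.
Fe in FeS2: molar mass 119.965 g/mol; 1×55.845 = 55.845 g → 46.55 wt%.
Difference = 24.04 − 46.55 = -22.51 percentage points.

-22.51 percentage points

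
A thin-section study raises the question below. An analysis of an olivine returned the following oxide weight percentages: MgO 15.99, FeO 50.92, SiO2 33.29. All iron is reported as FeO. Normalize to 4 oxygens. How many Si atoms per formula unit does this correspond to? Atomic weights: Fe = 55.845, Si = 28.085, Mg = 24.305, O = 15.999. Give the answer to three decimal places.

1.001 Si apfu

MgO (M=40.304): mol = 0.39673; Mg = 0.39673, O = 0.39673.
FeO (M=71.844): mol = 0.70876; Fe = 0.70876, O = 0.70876.
SiO2 (M=60.083): mol = 0.55407; Si = 0.55407, O = 1.10814.
ΣO = 2.21363; factor = 4/ΣO = 1.80699.
Si apfu = 0.55407 × 1.80699 = 1.001.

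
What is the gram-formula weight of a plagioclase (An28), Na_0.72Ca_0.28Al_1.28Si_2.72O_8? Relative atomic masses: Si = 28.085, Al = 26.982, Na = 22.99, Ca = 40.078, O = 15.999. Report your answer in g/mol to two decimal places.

266.69 g/mol

Na: 0.72 × 22.99 = 16.5528
Ca: 0.28 × 40.078 = 11.2218
Al: 1.28 × 26.982 = 34.5370
Si: 2.72 × 28.085 = 76.3912
O: 8 × 15.999 = 127.9920
Summing the contributions gives the formula mass.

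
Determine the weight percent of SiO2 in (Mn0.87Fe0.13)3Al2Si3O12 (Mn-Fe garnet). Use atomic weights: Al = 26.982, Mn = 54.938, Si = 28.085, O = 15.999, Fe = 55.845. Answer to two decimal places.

36.39 wt%

Molar mass of (Mn0.87Fe0.13)3Al2Si3O12 = 2.61·54.938 + 0.39·55.845 + 2·26.982 + 3·28.085 + 12·15.999 = 495.375 g/mol.
Each formula unit contains 3 Si, equivalent to 3/1 = 3.0000 mol SiO2.
M(SiO2) = 1×28.085 + 2×15.999 = 60.083 g/mol.
Mass of SiO2 per formula unit = 3.0000 × 60.083 = 180.249 g.
SiO2 wt% = 180.249 / 495.375 × 100 = 36.39%.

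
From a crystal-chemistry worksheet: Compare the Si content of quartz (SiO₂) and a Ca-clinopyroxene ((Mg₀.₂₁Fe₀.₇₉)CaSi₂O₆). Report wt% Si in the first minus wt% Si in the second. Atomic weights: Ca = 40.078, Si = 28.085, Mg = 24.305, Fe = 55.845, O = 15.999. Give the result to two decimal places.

Si in SiO₂: molar mass 60.083 g/mol; 1×28.085 = 28.085 g → 46.74 wt%.
Si in (Mg₀.₂₁Fe₀.₇₉)CaSi₂O₆: molar mass 241.464 g/mol; 2×28.085 = 56.170 g → 23.26 wt%.
Difference = 46.74 − 23.26 = 23.48 percentage points.

23.48 percentage points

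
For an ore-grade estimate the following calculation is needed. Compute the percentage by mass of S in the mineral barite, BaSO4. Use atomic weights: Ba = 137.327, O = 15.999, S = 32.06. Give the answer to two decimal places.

13.74 weight percent

M(BaSO4) = 233.383 g/mol.
S contributes 1 × 32.06 = 32.060 g per mole.
32.060/233.383 = 0.1374 → 13.74%.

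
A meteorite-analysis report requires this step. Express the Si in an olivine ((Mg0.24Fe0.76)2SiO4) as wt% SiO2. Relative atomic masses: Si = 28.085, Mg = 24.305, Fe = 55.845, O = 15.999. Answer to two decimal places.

31.85 wt%

Molar mass of (Mg0.24Fe0.76)2SiO4 = 0.48×24.305 + 1.52×55.845 + 1×28.085 + 4×15.999 = 188.632 g/mol.
Each formula unit contains 1 Si, equivalent to 1/1 = 1.0000 mol SiO2.
M(SiO2) = 1×28.085 + 2×15.999 = 60.083 g/mol.
Mass of SiO2 per formula unit = 1.0000 × 60.083 = 60.083 g.
SiO2 wt% = 60.083 / 188.632 × 100 = 31.85%.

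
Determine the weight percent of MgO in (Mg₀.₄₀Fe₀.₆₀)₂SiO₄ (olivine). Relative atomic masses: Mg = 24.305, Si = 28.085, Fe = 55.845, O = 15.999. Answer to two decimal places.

18.06 wt%

M((Mg₀.₄₀Fe₀.₆₀)₂SiO₄) = 178.539 g/mol; M(MgO) = 40.304 g/mol.
Moles MgO per formula unit = 0.80 Mg ÷ 1 = 0.8000.
MgO fraction = (0.8000 × 40.304) / 178.539 = 32.243/178.539 = 0.1806.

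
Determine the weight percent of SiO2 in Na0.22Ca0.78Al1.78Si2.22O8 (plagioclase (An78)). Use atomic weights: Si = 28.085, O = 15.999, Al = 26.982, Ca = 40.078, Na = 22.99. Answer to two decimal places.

48.56 wt%

Molar mass of Na0.22Ca0.78Al1.78Si2.22O8 = 0.22×22.99 + 0.78×40.078 + 1.78×26.982 + 2.22×28.085 + 8×15.999 = 274.687 g/mol.
Each formula unit contains 2.22 Si, equivalent to 2.22/1 = 2.2200 mol SiO2.
M(SiO2) = 1×28.085 + 2×15.999 = 60.083 g/mol.
Mass of SiO2 per formula unit = 2.2200 × 60.083 = 133.384 g.
SiO2 wt% = 133.384 / 274.687 × 100 = 48.56%.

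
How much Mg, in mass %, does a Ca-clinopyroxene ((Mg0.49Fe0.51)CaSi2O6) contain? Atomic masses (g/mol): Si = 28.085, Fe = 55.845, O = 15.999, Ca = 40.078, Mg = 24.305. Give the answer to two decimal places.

Formula mass = 0.49×24.305 + 0.51×55.845 + 1×40.078 + 2×28.085 + 6×15.999 = 232.632 g/mol, of which 11.909 g is Mg.
So Mg makes up 11.909/232.632 = 0.0512 of the mass, i.e. 5.12%.

5.12 mass %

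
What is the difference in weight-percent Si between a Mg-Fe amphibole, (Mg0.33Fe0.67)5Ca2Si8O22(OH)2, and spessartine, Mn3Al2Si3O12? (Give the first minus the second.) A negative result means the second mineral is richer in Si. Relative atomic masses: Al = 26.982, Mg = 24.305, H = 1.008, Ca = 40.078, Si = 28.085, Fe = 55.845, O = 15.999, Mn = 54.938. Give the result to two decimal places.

7.45 percentage points

First mineral: 224.680 g Si in 918.012 g formula = 24.47 wt% Si.
Second mineral: 84.255 g Si in 495.021 g formula = 17.02 wt% Si.
24.47% − 17.02% gives a difference of 7.45 percentage points.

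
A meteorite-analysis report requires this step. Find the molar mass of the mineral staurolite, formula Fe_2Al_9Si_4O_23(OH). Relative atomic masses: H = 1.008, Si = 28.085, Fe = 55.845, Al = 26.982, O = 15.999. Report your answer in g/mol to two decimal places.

851.85 g/mol

Fe: 2 × 55.845 = 111.6900
Al: 9 × 26.982 = 242.8380
Si: 4 × 28.085 = 112.3400
O: 24 × 15.999 = 383.9760
H: 1 × 1.008 = 1.0080
Summing the contributions gives the formula mass.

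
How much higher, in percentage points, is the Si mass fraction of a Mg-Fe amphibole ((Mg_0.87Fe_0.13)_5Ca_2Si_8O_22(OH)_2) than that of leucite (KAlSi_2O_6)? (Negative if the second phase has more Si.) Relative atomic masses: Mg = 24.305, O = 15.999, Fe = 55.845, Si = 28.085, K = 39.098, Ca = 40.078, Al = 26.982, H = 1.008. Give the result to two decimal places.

Si in (Mg_0.87Fe_0.13)_5Ca_2Si_8O_22(OH)_2: molar mass 832.854 g/mol; 8×28.085 = 224.680 g → 26.98 wt%.
Si in KAlSi_2O_6: molar mass 218.244 g/mol; 2×28.085 = 56.170 g → 25.74 wt%.
Difference = 26.98 − 25.74 = 1.24 percentage points.

1.24 percentage points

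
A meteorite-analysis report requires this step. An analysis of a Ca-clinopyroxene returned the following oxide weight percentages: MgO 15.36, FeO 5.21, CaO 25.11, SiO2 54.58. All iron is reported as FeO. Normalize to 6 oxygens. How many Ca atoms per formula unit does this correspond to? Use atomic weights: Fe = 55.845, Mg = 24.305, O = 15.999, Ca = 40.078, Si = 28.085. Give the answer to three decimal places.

0.988 Ca apfu

MgO (M=40.304): mol = 0.38110; Mg = 0.38110, O = 0.38110.
FeO (M=71.844): mol = 0.07252; Fe = 0.07252, O = 0.07252.
CaO (M=56.077): mol = 0.44778; Ca = 0.44778, O = 0.44778.
SiO2 (M=60.083): mol = 0.90841; Si = 0.90841, O = 1.81682.
ΣO = 2.71822; factor = 6/ΣO = 2.20733.
Ca apfu = 0.44778 × 2.20733 = 0.988.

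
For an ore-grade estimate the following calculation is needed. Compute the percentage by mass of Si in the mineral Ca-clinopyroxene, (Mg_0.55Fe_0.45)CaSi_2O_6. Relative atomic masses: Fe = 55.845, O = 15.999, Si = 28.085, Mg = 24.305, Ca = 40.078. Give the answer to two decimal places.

Formula mass = 0.55*24.305 + 0.45*55.845 + 1*40.078 + 2*28.085 + 6*15.999 = 230.740 g/mol, of which 56.170 g is Si.
So Si makes up 56.170/230.740 = 0.2434 of the mass, i.e. 24.34%.

24.34 weight percent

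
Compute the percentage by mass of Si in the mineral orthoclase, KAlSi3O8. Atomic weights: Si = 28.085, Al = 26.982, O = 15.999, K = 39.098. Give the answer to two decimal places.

30.27 weight percent

M(KAlSi3O8) = 278.327 g/mol.
Si contributes 3 × 28.085 = 84.255 g per mole.
84.255/278.327 = 0.3027 → 30.27%.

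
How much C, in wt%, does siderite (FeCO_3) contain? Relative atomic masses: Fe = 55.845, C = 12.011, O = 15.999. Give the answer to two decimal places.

M(FeCO_3) = 115.853 g/mol.
C contributes 1 × 12.011 = 12.011 g per mole.
12.011/115.853 = 0.1037 → 10.37%.

10.37 wt%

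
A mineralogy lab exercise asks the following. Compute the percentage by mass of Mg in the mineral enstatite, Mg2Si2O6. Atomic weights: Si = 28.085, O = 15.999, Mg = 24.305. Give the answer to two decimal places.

Molar mass of Mg2Si2O6: 2*24.305 + 2*28.085 + 6*15.999 = 200.774 g/mol.
Mass of Mg per formula unit: 2 × 24.305 = 48.610 g.
Weight fraction Mg = 48.610 / 200.774 = 0.2421.

24.21 wt%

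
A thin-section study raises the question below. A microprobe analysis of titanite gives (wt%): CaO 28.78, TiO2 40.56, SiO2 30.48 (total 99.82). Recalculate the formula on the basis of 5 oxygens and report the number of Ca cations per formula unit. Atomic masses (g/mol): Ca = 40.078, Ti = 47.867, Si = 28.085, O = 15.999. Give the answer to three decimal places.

1.009 Ca apfu

28.78 wt% CaO ÷ 56.077 g/mol = 0.51322 mol, giving 0.51322 Ca and 0.51322 O.
40.56 wt% TiO2 ÷ 79.865 g/mol = 0.50786 mol, giving 0.50786 Ti and 1.01572 O.
30.48 wt% SiO2 ÷ 60.083 g/mol = 0.50730 mol, giving 0.50730 Si and 1.01460 O.
Oxygen sums to 2.54354; scaling by 5/2.54354 = 1.96576 puts the formula on 5 O.
Ca: 0.51322 × 1.96576 = 1.009 atoms per formula unit.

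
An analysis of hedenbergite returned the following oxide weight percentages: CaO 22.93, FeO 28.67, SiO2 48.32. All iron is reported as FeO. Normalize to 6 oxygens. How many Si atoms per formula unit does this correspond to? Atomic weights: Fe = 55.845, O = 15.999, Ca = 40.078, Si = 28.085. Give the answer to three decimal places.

CaO (M=56.077): mol = 0.40890; Ca = 0.40890, O = 0.40890.
FeO (M=71.844): mol = 0.39906; Fe = 0.39906, O = 0.39906.
SiO2 (M=60.083): mol = 0.80422; Si = 0.80422, O = 1.60844.
ΣO = 2.41640; factor = 6/ΣO = 2.48303.
Si apfu = 0.80422 × 2.48303 = 1.997.

1.997 Si apfu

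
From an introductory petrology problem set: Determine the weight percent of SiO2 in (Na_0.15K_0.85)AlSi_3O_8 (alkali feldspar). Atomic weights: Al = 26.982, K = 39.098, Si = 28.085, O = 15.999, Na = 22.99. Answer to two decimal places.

65.33 wt%

Molar mass of (Na_0.15K_0.85)AlSi_3O_8 = 0.15*22.99 + 0.85*39.098 + 1*26.982 + 3*28.085 + 8*15.999 = 275.911 g/mol.
Each formula unit contains 3 Si, equivalent to 3/1 = 3.0000 mol SiO2.
M(SiO2) = 1×28.085 + 2×15.999 = 60.083 g/mol.
Mass of SiO2 per formula unit = 3.0000 × 60.083 = 180.249 g.
SiO2 wt% = 180.249 / 275.911 × 100 = 65.33%.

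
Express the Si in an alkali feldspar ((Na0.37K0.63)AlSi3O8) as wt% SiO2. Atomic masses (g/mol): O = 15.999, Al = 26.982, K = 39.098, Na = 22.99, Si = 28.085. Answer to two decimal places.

66.18 wt%

M((Na0.37K0.63)AlSi3O8) = 272.367 g/mol; M(SiO2) = 60.083 g/mol.
Moles SiO2 per formula unit = 3 Si ÷ 1 = 3.0000.
SiO2 fraction = (3.0000 × 60.083) / 272.367 = 180.249/272.367 = 0.6618.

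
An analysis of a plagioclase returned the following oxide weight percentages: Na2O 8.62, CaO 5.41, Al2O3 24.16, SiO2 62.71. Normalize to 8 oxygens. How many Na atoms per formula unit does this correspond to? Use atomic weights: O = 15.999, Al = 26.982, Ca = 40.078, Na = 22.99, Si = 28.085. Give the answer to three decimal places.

0.733 Na apfu

Na2O (M=61.979): mol = 0.13908; Na = 0.27816, O = 0.13908.
CaO (M=56.077): mol = 0.09647; Ca = 0.09647, O = 0.09647.
Al2O3 (M=101.961): mol = 0.23695; Al = 0.47390, O = 0.71085.
SiO2 (M=60.083): mol = 1.04372; Si = 1.04372, O = 2.08744.
ΣO = 3.03384; factor = 8/ΣO = 2.63692.
Na apfu = 0.27816 × 2.63692 = 0.733.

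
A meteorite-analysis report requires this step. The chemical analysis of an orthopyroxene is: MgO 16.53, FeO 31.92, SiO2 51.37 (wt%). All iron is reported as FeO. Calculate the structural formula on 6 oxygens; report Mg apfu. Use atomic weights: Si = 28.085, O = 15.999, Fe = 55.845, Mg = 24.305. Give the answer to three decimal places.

0.960 Mg apfu

MgO (M=40.304): mol = 0.41013; Mg = 0.41013, O = 0.41013.
FeO (M=71.844): mol = 0.44430; Fe = 0.44430, O = 0.44430.
SiO2 (M=60.083): mol = 0.85498; Si = 0.85498, O = 1.70996.
ΣO = 2.56439; factor = 6/ΣO = 2.33974.
Mg apfu = 0.41013 × 2.33974 = 0.960.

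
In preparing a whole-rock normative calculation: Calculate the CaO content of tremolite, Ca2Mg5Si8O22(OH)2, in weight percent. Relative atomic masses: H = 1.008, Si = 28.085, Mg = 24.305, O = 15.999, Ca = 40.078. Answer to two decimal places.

M(Ca2Mg5Si8O22(OH)2) = 812.353 g/mol; M(CaO) = 56.077 g/mol.
Moles CaO per formula unit = 2 Ca ÷ 1 = 2.0000.
CaO fraction = (2.0000 × 56.077) / 812.353 = 112.154/812.353 = 0.1381.

13.81 wt%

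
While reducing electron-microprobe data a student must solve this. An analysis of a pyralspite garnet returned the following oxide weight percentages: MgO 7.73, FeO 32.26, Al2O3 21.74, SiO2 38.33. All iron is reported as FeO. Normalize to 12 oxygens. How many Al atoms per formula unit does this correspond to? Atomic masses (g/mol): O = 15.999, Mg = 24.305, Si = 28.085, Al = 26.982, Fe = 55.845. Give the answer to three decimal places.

MgO (M=40.304): mol = 0.19179; Mg = 0.19179, O = 0.19179.
FeO (M=71.844): mol = 0.44903; Fe = 0.44903, O = 0.44903.
Al2O3 (M=101.961): mol = 0.21322; Al = 0.42644, O = 0.63966.
SiO2 (M=60.083): mol = 0.63795; Si = 0.63795, O = 1.27590.
ΣO = 2.55638; factor = 12/ΣO = 4.69414.
Al apfu = 0.42644 × 4.69414 = 2.002.

2.002 Al apfu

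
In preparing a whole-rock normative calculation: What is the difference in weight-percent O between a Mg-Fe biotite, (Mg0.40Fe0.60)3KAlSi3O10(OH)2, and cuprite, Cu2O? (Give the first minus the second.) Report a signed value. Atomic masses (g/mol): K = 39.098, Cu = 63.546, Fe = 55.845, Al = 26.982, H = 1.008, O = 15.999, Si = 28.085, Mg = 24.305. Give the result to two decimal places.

29.32 percentage points

O in (Mg0.40Fe0.60)3KAlSi3O10(OH)2: molar mass 474.026 g/mol; 12×15.999 = 191.988 g → 40.50 wt%.
O in Cu2O: molar mass 143.091 g/mol; 1×15.999 = 15.999 g → 11.18 wt%.
Difference = 40.50 − 11.18 = 29.32 percentage points.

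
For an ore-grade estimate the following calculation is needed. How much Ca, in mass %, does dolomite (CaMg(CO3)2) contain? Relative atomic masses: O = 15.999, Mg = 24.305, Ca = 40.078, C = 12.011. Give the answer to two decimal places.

21.73 mass %

Formula mass = 1×40.078 + 1×24.305 + 2×12.011 + 6×15.999 = 184.399 g/mol, of which 40.078 g is Ca.
So Ca makes up 40.078/184.399 = 0.2173 of the mass, i.e. 21.73%.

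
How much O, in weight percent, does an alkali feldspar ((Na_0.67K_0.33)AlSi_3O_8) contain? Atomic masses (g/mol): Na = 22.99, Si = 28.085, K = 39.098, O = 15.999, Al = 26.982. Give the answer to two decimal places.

Molar mass of (Na_0.67K_0.33)AlSi_3O_8: 0.67*22.99 + 0.33*39.098 + 1*26.982 + 3*28.085 + 8*15.999 = 267.535 g/mol.
Mass of O per formula unit: 8 × 15.999 = 127.992 g.
Weight fraction O = 127.992 / 267.535 = 0.4784.

47.84 weight percent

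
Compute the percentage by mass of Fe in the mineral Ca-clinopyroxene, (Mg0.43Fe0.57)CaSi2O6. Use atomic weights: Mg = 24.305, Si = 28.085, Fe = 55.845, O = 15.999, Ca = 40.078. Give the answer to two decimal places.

13.57 weight percent

M((Mg0.43Fe0.57)CaSi2O6) = 234.525 g/mol.
Fe contributes 0.57 × 55.845 = 31.832 g per mole.
31.832/234.525 = 0.1357 → 13.57%.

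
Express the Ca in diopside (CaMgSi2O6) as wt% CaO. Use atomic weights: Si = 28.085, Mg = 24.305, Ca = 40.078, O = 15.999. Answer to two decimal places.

Formula mass = 216.547 g/mol.
1 Ca → 1.0000 mol CaO per formula unit; M(CaO) = 56.077, so CaO mass = 56.077 g.
56.077/216.547 × 100 = 25.90 wt%.

25.90 wt%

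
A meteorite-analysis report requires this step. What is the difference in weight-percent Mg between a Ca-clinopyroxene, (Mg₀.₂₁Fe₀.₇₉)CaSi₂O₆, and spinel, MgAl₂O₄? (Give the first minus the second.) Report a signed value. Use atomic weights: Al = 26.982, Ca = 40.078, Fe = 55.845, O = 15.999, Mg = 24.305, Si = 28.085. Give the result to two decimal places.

M((Mg₀.₂₁Fe₀.₇₉)CaSi₂O₆) = 241.464 g/mol, so wt% Mg = 5.104/241.464 × 100 = 2.11%.
M(MgAl₂O₄) = 142.265 g/mol, so wt% Mg = 24.305/142.265 × 100 = 17.08%.
2.11 − 17.08 = -14.97 pp.

-14.97 percentage points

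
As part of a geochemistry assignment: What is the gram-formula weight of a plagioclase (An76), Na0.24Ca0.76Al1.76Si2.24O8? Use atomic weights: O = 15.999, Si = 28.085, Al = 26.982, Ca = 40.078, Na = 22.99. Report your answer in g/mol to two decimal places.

M = 0.24*22.99 + 0.76*40.078 + 1.76*26.982 + 2.24*28.085 + 8*15.999

274.37 g/mol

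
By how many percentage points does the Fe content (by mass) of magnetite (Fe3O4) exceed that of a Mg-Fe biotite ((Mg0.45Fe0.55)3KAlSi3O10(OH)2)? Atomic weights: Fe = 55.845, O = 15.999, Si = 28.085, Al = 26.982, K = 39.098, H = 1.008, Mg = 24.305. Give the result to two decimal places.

M(Fe3O4) = 231.531 g/mol, so wt% Fe = 167.535/231.531 × 100 = 72.36%.
M((Mg0.45Fe0.55)3KAlSi3O10(OH)2) = 469.295 g/mol, so wt% Fe = 92.144/469.295 × 100 = 19.63%.
72.36 − 19.63 = 52.73 pp.

52.73 percentage points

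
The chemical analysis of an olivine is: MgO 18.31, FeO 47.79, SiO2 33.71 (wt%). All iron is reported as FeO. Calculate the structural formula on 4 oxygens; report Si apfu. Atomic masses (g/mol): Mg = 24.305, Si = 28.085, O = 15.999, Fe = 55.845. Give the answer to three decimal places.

18.31 wt% MgO ÷ 40.304 g/mol = 0.45430 mol, giving 0.45430 Mg and 0.45430 O.
47.79 wt% FeO ÷ 71.844 g/mol = 0.66519 mol, giving 0.66519 Fe and 0.66519 O.
33.71 wt% SiO2 ÷ 60.083 g/mol = 0.56106 mol, giving 0.56106 Si and 1.12212 O.
Oxygen sums to 2.24161; scaling by 4/2.24161 = 1.78443 puts the formula on 4 O.
Si: 0.56106 × 1.78443 = 1.001 atoms per formula unit.

1.001 Si apfu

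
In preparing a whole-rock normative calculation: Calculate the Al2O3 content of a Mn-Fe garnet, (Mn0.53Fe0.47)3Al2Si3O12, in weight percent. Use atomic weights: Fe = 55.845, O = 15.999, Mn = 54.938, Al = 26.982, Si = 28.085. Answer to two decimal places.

20.54 wt%

Formula mass = 496.300 g/mol.
2 Al → 1.0000 mol Al2O3 per formula unit; M(Al2O3) = 101.961, so Al2O3 mass = 101.961 g.
101.961/496.300 × 100 = 20.54 wt%.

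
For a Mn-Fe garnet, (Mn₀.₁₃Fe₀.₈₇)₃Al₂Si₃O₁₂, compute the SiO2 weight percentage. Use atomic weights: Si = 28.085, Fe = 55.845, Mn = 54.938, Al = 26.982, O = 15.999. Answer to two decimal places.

M((Mn₀.₁₃Fe₀.₈₇)₃Al₂Si₃O₁₂) = 497.388 g/mol; M(SiO2) = 60.083 g/mol.
Moles SiO2 per formula unit = 3 Si ÷ 1 = 3.0000.
SiO2 fraction = (3.0000 × 60.083) / 497.388 = 180.249/497.388 = 0.3624.

36.24 wt%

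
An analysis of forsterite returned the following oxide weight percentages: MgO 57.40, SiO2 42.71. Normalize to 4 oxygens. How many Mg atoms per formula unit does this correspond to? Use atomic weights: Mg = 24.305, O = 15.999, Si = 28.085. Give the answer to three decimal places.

MgO: 57.40/40.304 = 1.42418 mol → 1.42418 mol Mg, 1.42418 mol O.
SiO2: 42.71/60.083 = 0.71085 mol → 0.71085 mol Si, 1.42170 mol O.
Total oxygen = 2.84588 mol. Normalization factor = 4/2.84588 = 1.40554.
Mg per 4 O = 1.42418 × 1.40554 = 2.002.

2.002 Mg apfu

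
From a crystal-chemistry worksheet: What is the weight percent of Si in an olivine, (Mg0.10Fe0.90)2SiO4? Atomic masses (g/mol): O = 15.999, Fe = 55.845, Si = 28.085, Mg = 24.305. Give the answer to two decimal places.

14.22 wt%

Molar mass of (Mg0.10Fe0.90)2SiO4: 0.20*24.305 + 1.80*55.845 + 1*28.085 + 4*15.999 = 197.463 g/mol.
Mass of Si per formula unit: 1 × 28.085 = 28.085 g.
Weight fraction Si = 28.085 / 197.463 = 0.1422.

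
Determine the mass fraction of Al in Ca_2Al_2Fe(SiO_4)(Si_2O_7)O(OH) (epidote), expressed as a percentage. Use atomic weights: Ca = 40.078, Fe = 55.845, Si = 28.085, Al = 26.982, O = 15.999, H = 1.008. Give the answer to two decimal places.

Molar mass of Ca_2Al_2Fe(SiO_4)(Si_2O_7)O(OH): 2×40.078 + 2×26.982 + 1×55.845 + 3×28.085 + 13×15.999 + 1×1.008 = 483.215 g/mol.
Mass of Al per formula unit: 2 × 26.982 = 53.964 g.
Weight fraction Al = 53.964 / 483.215 = 0.1117.

11.17 weight percent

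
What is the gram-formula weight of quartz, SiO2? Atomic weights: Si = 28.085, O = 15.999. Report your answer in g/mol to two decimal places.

Si: 1 × 28.085 = 28.0850
O: 2 × 15.999 = 31.9980
Summing the contributions gives the formula mass.

60.08 g/mol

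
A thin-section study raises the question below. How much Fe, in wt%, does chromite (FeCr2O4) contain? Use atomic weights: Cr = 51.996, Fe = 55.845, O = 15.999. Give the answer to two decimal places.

24.95 wt%

M(FeCr2O4) = 223.833 g/mol.
Fe contributes 1 × 55.845 = 55.845 g per mole.
55.845/223.833 = 0.2495 → 24.95%.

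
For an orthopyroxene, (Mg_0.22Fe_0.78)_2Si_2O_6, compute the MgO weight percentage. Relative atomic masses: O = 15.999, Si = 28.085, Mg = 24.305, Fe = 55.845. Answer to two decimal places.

7.09 wt%

Formula mass = 249.976 g/mol.
0.44 Mg → 0.4400 mol MgO per formula unit; M(MgO) = 40.304, so MgO mass = 17.734 g.
17.734/249.976 × 100 = 7.09 wt%.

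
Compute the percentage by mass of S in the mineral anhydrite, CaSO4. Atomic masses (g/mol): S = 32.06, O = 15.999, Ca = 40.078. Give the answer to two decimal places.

23.55 mass %

Molar mass of CaSO4: 1·40.078 + 1·32.06 + 4·15.999 = 136.134 g/mol.
Mass of S per formula unit: 1 × 32.06 = 32.060 g.
Weight fraction S = 32.060 / 136.134 = 0.2355.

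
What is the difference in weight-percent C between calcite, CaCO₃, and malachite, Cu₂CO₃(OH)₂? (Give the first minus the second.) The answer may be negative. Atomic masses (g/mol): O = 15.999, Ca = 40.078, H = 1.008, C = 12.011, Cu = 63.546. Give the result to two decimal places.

M(CaCO₃) = 100.086 g/mol, so wt% C = 12.011/100.086 × 100 = 12.00%.
M(Cu₂CO₃(OH)₂) = 221.114 g/mol, so wt% C = 12.011/221.114 × 100 = 5.43%.
12.00 − 5.43 = 6.57 pp.

6.57 percentage points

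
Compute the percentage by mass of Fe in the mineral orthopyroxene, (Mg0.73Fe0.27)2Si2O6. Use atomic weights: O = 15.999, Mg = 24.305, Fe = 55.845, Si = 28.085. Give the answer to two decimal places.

13.85 mass %

M((Mg0.73Fe0.27)2Si2O6) = 217.806 g/mol.
Fe contributes 0.54 × 55.845 = 30.156 g per mole.
30.156/217.806 = 0.1385 → 13.85%.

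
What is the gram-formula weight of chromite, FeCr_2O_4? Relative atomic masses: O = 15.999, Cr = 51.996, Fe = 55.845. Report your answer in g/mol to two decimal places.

223.83 g/mol

M = 1·55.845 + 2·51.996 + 4·15.999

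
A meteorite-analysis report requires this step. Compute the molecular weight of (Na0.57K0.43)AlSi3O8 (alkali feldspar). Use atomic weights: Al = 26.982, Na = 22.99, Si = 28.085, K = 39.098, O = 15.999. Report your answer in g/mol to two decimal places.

269.15 g/mol

Na: 0.57 × 22.99 = 13.1043
K: 0.43 × 39.098 = 16.8121
Al: 1 × 26.982 = 26.9820
Si: 3 × 28.085 = 84.2550
O: 8 × 15.999 = 127.9920
Summing the contributions gives the formula mass.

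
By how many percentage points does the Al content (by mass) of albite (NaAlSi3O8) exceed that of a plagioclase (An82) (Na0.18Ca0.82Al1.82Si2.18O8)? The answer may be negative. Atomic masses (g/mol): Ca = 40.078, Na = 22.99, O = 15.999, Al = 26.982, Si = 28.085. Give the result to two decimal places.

First mineral: 26.982 g Al in 262.219 g formula = 10.29 wt% Al.
Second mineral: 49.107 g Al in 275.327 g formula = 17.84 wt% Al.
10.29% − 17.84% gives a difference of -7.55 percentage points.

-7.55 percentage points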